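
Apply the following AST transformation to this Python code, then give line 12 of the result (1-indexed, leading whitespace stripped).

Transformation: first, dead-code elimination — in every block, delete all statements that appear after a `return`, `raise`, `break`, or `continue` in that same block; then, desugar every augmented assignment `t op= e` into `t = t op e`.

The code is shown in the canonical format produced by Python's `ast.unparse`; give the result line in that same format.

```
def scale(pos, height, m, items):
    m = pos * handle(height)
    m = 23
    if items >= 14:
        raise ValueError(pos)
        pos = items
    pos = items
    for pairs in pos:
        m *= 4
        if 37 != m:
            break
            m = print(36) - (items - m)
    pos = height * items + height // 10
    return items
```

return items

Transformed code:
def scale(pos, height, m, items):
    m = pos * handle(height)
    m = 23
    if items >= 14:
        raise ValueError(pos)
    pos = items
    for pairs in pos:
        m = m * 4
        if 37 != m:
            break
    pos = height * items + height // 10
    return items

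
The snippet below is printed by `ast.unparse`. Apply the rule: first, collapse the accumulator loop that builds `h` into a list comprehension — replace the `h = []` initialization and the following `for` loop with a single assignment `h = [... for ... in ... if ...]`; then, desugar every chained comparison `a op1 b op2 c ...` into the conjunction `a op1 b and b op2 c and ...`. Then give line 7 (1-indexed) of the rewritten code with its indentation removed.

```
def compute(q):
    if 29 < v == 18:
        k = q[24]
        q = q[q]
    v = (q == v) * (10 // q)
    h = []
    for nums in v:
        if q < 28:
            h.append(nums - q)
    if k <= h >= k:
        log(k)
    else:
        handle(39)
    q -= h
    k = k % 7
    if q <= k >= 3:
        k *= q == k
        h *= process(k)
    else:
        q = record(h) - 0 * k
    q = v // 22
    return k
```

if k <= h and h >= k:

Transformed code:
def compute(q):
    if 29 < v and v == 18:
        k = q[24]
        q = q[q]
    v = (q == v) * (10 // q)
    h = [nums - q for nums in v if q < 28]
    if k <= h and h >= k:
        log(k)
    else:
        handle(39)
    q -= h
    k = k % 7
    if q <= k and k >= 3:
        k *= q == k
        h *= process(k)
    else:
        q = record(h) - 0 * k
    q = v // 22
    return k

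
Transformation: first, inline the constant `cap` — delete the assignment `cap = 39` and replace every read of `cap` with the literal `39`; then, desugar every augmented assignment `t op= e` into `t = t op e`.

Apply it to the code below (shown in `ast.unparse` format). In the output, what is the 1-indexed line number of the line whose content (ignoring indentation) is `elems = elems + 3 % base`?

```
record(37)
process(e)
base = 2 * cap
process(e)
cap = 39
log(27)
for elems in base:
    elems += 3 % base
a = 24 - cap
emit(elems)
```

Transformed code:
record(37)
process(e)
base = 2 * 39
process(e)
log(27)
for elems in base:
    elems = elems + 3 % base
a = 24 - 39
emit(elems)

7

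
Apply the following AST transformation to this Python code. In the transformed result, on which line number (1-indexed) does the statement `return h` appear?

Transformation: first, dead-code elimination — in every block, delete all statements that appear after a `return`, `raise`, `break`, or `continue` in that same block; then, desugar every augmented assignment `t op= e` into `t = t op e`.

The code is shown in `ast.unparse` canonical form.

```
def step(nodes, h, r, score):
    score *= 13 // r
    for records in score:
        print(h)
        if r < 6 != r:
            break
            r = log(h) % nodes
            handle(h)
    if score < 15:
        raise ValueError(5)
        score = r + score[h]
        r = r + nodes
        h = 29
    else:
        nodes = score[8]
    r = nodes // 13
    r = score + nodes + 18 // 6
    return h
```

Transformed code:
def step(nodes, h, r, score):
    score = score * (13 // r)
    for records in score:
        print(h)
        if r < 6 != r:
            break
    if score < 15:
        raise ValueError(5)
    else:
        nodes = score[8]
    r = nodes // 13
    r = score + nodes + 18 // 6
    return h

13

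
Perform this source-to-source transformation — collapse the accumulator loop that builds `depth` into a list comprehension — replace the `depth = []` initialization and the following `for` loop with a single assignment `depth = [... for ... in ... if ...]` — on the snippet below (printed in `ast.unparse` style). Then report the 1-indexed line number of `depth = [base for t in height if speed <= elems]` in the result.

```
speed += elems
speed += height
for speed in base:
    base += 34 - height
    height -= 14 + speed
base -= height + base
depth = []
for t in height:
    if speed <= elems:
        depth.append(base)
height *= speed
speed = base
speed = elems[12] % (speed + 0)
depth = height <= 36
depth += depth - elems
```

7

Transformed code:
speed += elems
speed += height
for speed in base:
    base += 34 - height
    height -= 14 + speed
base -= height + base
depth = [base for t in height if speed <= elems]
height *= speed
speed = base
speed = elems[12] % (speed + 0)
depth = height <= 36
depth += depth - elems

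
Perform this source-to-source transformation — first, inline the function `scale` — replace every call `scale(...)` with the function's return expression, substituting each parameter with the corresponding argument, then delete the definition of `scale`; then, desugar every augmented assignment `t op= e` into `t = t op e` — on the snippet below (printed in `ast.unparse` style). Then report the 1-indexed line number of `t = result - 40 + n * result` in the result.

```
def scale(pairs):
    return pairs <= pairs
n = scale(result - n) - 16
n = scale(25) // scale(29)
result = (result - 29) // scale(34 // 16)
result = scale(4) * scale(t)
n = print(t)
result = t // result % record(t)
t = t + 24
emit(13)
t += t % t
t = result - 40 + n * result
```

Transformed code:
n = (result - n <= result - n) - 16
n = (25 <= 25) // (29 <= 29)
result = (result - 29) // (34 // 16 <= 34 // 16)
result = (4 <= 4) * (t <= t)
n = print(t)
result = t // result % record(t)
t = t + 24
emit(13)
t = t + t % t
t = result - 40 + n * result

10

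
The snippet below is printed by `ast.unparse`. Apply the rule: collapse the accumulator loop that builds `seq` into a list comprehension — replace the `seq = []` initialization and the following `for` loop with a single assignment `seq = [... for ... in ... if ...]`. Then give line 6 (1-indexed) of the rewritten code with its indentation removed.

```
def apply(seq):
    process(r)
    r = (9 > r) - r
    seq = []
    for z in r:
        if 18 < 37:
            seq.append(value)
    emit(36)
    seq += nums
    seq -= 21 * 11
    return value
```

seq += nums

Transformed code:
def apply(seq):
    process(r)
    r = (9 > r) - r
    seq = [value for z in r if 18 < 37]
    emit(36)
    seq += nums
    seq -= 21 * 11
    return value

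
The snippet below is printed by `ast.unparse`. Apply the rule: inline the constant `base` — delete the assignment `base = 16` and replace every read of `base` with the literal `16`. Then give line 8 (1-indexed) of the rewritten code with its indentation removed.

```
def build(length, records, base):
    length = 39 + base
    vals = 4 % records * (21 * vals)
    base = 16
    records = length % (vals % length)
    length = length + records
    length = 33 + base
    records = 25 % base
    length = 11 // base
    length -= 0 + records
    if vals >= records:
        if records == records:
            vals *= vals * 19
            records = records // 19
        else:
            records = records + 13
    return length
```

Transformed code:
def build(length, records, base):
    length = 39 + 16
    vals = 4 % records * (21 * vals)
    records = length % (vals % length)
    length = length + records
    length = 33 + 16
    records = 25 % 16
    length = 11 // 16
    length -= 0 + records
    if vals >= records:
        if records == records:
            vals *= vals * 19
            records = records // 19
        else:
            records = records + 13
    return length

length = 11 // 16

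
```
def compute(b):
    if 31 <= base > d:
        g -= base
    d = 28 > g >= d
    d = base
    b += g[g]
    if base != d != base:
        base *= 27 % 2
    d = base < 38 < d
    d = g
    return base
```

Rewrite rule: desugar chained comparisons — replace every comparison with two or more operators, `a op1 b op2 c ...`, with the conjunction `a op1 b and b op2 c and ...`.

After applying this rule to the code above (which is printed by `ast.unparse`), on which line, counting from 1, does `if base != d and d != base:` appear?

Transformed code:
def compute(b):
    if 31 <= base and base > d:
        g -= base
    d = 28 > g and g >= d
    d = base
    b += g[g]
    if base != d and d != base:
        base *= 27 % 2
    d = base < 38 and 38 < d
    d = g
    return base

7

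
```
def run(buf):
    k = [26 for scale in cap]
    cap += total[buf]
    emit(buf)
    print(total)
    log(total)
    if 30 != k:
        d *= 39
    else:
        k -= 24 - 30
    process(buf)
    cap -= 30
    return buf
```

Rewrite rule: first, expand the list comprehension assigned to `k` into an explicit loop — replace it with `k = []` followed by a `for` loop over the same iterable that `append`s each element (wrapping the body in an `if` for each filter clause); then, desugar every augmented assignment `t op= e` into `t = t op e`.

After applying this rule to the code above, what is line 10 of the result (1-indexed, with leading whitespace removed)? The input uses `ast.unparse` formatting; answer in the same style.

d = d * 39

Transformed code:
def run(buf):
    k = []
    for scale in cap:
        k.append(26)
    cap = cap + total[buf]
    emit(buf)
    print(total)
    log(total)
    if 30 != k:
        d = d * 39
    else:
        k = k - (24 - 30)
    process(buf)
    cap = cap - 30
    return buf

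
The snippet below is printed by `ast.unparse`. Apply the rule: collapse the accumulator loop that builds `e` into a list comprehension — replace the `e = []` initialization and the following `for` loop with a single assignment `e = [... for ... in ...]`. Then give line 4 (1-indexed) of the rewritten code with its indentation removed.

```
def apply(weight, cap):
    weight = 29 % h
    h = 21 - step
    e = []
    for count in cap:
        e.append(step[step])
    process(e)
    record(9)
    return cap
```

Transformed code:
def apply(weight, cap):
    weight = 29 % h
    h = 21 - step
    e = [step[step] for count in cap]
    process(e)
    record(9)
    return cap

e = [step[step] for count in cap]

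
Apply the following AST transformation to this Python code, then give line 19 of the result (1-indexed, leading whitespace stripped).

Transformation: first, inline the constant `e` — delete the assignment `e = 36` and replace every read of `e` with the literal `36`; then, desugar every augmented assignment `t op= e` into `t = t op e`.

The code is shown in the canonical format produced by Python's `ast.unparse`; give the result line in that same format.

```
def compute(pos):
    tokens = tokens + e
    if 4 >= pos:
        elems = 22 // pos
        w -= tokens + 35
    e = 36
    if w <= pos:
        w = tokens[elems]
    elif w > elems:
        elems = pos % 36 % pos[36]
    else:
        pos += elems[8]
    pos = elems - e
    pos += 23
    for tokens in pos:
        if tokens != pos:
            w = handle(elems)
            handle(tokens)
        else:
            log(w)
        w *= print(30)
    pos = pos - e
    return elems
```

log(w)

Transformed code:
def compute(pos):
    tokens = tokens + 36
    if 4 >= pos:
        elems = 22 // pos
        w = w - (tokens + 35)
    if w <= pos:
        w = tokens[elems]
    elif w > elems:
        elems = pos % 36 % pos[36]
    else:
        pos = pos + elems[8]
    pos = elems - 36
    pos = pos + 23
    for tokens in pos:
        if tokens != pos:
            w = handle(elems)
            handle(tokens)
        else:
            log(w)
        w = w * print(30)
    pos = pos - 36
    return elems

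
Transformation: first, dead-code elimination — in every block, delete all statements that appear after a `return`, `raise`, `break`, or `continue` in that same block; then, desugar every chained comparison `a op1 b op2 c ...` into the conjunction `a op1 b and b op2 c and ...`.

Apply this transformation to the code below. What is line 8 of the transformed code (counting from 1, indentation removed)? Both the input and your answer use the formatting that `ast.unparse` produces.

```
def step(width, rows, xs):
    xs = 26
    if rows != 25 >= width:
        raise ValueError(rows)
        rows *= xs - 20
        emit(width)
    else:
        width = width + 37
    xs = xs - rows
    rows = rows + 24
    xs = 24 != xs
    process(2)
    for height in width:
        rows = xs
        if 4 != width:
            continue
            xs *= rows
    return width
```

rows = rows + 24

Transformed code:
def step(width, rows, xs):
    xs = 26
    if rows != 25 and 25 >= width:
        raise ValueError(rows)
    else:
        width = width + 37
    xs = xs - rows
    rows = rows + 24
    xs = 24 != xs
    process(2)
    for height in width:
        rows = xs
        if 4 != width:
            continue
    return width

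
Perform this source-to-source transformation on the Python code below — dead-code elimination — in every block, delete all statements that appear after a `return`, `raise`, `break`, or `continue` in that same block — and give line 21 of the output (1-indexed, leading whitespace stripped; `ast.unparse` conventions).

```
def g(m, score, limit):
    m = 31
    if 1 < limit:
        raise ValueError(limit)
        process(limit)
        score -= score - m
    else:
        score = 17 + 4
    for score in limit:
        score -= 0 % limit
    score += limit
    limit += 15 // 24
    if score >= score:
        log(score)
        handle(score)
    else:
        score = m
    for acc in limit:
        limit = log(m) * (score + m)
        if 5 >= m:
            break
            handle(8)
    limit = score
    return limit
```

Transformed code:
def g(m, score, limit):
    m = 31
    if 1 < limit:
        raise ValueError(limit)
    else:
        score = 17 + 4
    for score in limit:
        score -= 0 % limit
    score += limit
    limit += 15 // 24
    if score >= score:
        log(score)
        handle(score)
    else:
        score = m
    for acc in limit:
        limit = log(m) * (score + m)
        if 5 >= m:
            break
    limit = score
    return limit

return limit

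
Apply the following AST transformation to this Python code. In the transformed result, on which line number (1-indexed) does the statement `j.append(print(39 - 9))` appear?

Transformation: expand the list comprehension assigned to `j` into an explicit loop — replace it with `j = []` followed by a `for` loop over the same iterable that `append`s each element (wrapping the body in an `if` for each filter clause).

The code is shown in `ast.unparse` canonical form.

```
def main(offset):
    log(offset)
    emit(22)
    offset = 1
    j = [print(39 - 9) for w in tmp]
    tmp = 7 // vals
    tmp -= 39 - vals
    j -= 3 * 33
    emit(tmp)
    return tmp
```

Transformed code:
def main(offset):
    log(offset)
    emit(22)
    offset = 1
    j = []
    for w in tmp:
        j.append(print(39 - 9))
    tmp = 7 // vals
    tmp -= 39 - vals
    j -= 3 * 33
    emit(tmp)
    return tmp

7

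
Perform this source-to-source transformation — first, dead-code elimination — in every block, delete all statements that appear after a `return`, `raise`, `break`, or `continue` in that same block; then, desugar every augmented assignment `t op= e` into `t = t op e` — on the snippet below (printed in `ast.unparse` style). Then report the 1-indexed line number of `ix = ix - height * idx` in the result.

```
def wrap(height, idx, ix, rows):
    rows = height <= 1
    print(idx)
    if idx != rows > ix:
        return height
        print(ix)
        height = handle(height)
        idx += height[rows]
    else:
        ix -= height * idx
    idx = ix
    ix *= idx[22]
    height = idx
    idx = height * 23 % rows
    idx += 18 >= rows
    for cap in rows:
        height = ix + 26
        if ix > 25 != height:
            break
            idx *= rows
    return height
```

7

Transformed code:
def wrap(height, idx, ix, rows):
    rows = height <= 1
    print(idx)
    if idx != rows > ix:
        return height
    else:
        ix = ix - height * idx
    idx = ix
    ix = ix * idx[22]
    height = idx
    idx = height * 23 % rows
    idx = idx + (18 >= rows)
    for cap in rows:
        height = ix + 26
        if ix > 25 != height:
            break
    return height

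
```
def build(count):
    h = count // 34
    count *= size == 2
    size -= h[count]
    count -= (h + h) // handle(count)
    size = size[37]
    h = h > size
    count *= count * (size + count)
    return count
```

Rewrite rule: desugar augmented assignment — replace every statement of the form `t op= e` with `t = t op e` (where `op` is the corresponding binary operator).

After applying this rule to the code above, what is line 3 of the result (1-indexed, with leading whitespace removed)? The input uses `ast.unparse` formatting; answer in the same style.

count = count * (size == 2)

Transformed code:
def build(count):
    h = count // 34
    count = count * (size == 2)
    size = size - h[count]
    count = count - (h + h) // handle(count)
    size = size[37]
    h = h > size
    count = count * (count * (size + count))
    return count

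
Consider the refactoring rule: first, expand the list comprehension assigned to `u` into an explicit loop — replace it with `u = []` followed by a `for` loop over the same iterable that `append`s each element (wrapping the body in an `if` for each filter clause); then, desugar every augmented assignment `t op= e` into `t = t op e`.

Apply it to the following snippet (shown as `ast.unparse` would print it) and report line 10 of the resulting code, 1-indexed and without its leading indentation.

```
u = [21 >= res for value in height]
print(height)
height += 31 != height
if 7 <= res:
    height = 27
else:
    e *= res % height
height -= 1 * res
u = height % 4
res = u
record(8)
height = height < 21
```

height = height - 1 * res

Transformed code:
u = []
for value in height:
    u.append(21 >= res)
print(height)
height = height + (31 != height)
if 7 <= res:
    height = 27
else:
    e = e * (res % height)
height = height - 1 * res
u = height % 4
res = u
record(8)
height = height < 21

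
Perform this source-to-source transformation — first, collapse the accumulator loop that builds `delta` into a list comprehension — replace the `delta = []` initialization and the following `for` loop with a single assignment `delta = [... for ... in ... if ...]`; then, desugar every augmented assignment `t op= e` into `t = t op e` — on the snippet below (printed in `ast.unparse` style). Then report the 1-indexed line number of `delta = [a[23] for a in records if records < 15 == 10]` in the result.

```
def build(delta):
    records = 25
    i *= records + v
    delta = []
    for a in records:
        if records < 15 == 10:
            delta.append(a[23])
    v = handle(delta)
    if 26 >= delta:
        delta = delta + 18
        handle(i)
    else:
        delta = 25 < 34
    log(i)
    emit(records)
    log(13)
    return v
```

Transformed code:
def build(delta):
    records = 25
    i = i * (records + v)
    delta = [a[23] for a in records if records < 15 == 10]
    v = handle(delta)
    if 26 >= delta:
        delta = delta + 18
        handle(i)
    else:
        delta = 25 < 34
    log(i)
    emit(records)
    log(13)
    return v

4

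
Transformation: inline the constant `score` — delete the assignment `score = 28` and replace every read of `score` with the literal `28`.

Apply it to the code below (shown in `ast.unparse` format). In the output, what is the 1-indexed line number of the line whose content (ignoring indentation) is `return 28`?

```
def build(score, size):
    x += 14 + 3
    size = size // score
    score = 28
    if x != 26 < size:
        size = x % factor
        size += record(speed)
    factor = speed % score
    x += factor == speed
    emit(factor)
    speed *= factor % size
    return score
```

11

Transformed code:
def build(score, size):
    x += 14 + 3
    size = size // 28
    if x != 26 < size:
        size = x % factor
        size += record(speed)
    factor = speed % 28
    x += factor == speed
    emit(factor)
    speed *= factor % size
    return 28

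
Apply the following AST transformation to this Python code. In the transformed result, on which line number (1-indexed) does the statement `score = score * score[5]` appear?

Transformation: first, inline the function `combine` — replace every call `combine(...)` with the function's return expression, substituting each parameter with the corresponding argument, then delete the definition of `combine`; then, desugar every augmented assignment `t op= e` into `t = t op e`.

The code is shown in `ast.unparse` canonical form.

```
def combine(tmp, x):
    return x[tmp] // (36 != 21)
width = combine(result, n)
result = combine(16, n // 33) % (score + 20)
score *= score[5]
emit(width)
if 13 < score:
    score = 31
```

3

Transformed code:
width = n[result] // (36 != 21)
result = (n // 33)[16] // (36 != 21) % (score + 20)
score = score * score[5]
emit(width)
if 13 < score:
    score = 31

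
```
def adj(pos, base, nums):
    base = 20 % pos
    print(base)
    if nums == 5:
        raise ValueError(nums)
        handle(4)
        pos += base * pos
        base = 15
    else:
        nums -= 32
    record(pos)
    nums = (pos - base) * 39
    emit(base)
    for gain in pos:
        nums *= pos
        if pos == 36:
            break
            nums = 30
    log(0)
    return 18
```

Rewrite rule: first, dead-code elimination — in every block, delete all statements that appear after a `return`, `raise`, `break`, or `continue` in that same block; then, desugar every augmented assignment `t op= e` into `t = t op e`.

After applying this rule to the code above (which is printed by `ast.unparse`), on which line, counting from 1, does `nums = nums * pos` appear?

Transformed code:
def adj(pos, base, nums):
    base = 20 % pos
    print(base)
    if nums == 5:
        raise ValueError(nums)
    else:
        nums = nums - 32
    record(pos)
    nums = (pos - base) * 39
    emit(base)
    for gain in pos:
        nums = nums * pos
        if pos == 36:
            break
    log(0)
    return 18

12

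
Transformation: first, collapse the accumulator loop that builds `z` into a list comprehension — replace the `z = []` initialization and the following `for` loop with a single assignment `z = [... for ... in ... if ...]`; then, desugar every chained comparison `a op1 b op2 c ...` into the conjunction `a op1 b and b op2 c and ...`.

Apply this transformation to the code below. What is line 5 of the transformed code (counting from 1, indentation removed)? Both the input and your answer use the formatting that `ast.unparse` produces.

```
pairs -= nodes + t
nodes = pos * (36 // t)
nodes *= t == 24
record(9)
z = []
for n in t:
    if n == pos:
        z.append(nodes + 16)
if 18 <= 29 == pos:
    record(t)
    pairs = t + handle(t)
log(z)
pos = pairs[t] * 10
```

z = [nodes + 16 for n in t if n == pos]

Transformed code:
pairs -= nodes + t
nodes = pos * (36 // t)
nodes *= t == 24
record(9)
z = [nodes + 16 for n in t if n == pos]
if 18 <= 29 and 29 == pos:
    record(t)
    pairs = t + handle(t)
log(z)
pos = pairs[t] * 10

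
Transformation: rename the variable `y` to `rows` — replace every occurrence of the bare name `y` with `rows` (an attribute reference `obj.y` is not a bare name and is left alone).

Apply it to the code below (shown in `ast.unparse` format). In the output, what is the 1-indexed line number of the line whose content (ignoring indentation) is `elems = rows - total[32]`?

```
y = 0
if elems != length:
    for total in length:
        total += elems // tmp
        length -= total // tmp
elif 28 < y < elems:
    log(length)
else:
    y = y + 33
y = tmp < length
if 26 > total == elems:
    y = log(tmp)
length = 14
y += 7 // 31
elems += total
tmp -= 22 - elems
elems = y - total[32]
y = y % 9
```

17

Transformed code:
rows = 0
if elems != length:
    for total in length:
        total += elems // tmp
        length -= total // tmp
elif 28 < rows < elems:
    log(length)
else:
    rows = rows + 33
rows = tmp < length
if 26 > total == elems:
    rows = log(tmp)
length = 14
rows += 7 // 31
elems += total
tmp -= 22 - elems
elems = rows - total[32]
rows = rows % 9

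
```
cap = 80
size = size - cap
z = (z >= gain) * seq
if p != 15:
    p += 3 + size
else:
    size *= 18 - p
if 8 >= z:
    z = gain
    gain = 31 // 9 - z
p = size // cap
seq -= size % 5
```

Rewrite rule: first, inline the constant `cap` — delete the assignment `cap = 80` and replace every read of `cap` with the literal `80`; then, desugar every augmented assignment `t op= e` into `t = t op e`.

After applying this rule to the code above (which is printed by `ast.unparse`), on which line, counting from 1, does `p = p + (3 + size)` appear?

4

Transformed code:
size = size - 80
z = (z >= gain) * seq
if p != 15:
    p = p + (3 + size)
else:
    size = size * (18 - p)
if 8 >= z:
    z = gain
    gain = 31 // 9 - z
p = size // 80
seq = seq - size % 5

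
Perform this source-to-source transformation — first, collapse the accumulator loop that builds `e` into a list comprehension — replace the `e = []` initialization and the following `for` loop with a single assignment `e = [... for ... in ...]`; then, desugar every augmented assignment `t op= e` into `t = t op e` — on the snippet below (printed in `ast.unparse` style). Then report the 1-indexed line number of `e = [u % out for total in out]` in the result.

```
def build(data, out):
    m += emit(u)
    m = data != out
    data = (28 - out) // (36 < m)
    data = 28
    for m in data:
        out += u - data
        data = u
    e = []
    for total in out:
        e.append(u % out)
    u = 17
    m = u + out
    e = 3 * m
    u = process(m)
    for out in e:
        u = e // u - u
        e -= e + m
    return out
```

9

Transformed code:
def build(data, out):
    m = m + emit(u)
    m = data != out
    data = (28 - out) // (36 < m)
    data = 28
    for m in data:
        out = out + (u - data)
        data = u
    e = [u % out for total in out]
    u = 17
    m = u + out
    e = 3 * m
    u = process(m)
    for out in e:
        u = e // u - u
        e = e - (e + m)
    return out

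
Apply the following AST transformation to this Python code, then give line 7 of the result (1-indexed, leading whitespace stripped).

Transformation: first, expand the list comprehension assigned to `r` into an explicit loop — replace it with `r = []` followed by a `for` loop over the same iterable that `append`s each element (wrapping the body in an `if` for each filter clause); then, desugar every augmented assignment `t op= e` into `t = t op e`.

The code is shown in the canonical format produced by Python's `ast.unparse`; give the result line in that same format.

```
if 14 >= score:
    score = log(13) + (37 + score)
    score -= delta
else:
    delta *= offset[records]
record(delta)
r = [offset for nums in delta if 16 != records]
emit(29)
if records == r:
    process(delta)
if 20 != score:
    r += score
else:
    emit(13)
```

Transformed code:
if 14 >= score:
    score = log(13) + (37 + score)
    score = score - delta
else:
    delta = delta * offset[records]
record(delta)
r = []
for nums in delta:
    if 16 != records:
        r.append(offset)
emit(29)
if records == r:
    process(delta)
if 20 != score:
    r = r + score
else:
    emit(13)

r = []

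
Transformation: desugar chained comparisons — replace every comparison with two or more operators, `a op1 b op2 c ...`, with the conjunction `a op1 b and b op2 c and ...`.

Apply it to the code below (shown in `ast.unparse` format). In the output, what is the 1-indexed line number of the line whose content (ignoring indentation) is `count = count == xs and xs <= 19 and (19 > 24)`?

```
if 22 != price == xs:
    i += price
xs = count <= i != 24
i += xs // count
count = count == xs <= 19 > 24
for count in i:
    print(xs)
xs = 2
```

Transformed code:
if 22 != price and price == xs:
    i += price
xs = count <= i and i != 24
i += xs // count
count = count == xs and xs <= 19 and (19 > 24)
for count in i:
    print(xs)
xs = 2

5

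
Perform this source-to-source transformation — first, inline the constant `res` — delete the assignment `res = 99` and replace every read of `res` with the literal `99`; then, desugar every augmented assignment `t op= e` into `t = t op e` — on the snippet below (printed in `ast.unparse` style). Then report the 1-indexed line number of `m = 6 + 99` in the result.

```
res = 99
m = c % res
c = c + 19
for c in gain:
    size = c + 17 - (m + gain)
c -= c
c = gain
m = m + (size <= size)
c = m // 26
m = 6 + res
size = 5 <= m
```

Transformed code:
m = c % 99
c = c + 19
for c in gain:
    size = c + 17 - (m + gain)
c = c - c
c = gain
m = m + (size <= size)
c = m // 26
m = 6 + 99
size = 5 <= m

9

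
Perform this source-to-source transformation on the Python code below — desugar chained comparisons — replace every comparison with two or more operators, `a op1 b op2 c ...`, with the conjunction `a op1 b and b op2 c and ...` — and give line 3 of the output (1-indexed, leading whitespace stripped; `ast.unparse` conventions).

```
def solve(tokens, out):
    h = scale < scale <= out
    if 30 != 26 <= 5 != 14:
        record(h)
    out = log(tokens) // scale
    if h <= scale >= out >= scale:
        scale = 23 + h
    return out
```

if 30 != 26 and 26 <= 5 and (5 != 14):

Transformed code:
def solve(tokens, out):
    h = scale < scale and scale <= out
    if 30 != 26 and 26 <= 5 and (5 != 14):
        record(h)
    out = log(tokens) // scale
    if h <= scale and scale >= out and (out >= scale):
        scale = 23 + h
    return out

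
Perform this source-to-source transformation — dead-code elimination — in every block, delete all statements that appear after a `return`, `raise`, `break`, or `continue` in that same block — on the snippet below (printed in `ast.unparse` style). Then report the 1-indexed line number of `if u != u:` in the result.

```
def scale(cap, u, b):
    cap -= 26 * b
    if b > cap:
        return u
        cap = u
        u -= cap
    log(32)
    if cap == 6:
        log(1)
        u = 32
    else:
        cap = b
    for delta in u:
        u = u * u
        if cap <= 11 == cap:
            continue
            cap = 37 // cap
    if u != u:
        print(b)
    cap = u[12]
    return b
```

15

Transformed code:
def scale(cap, u, b):
    cap -= 26 * b
    if b > cap:
        return u
    log(32)
    if cap == 6:
        log(1)
        u = 32
    else:
        cap = b
    for delta in u:
        u = u * u
        if cap <= 11 == cap:
            continue
    if u != u:
        print(b)
    cap = u[12]
    return b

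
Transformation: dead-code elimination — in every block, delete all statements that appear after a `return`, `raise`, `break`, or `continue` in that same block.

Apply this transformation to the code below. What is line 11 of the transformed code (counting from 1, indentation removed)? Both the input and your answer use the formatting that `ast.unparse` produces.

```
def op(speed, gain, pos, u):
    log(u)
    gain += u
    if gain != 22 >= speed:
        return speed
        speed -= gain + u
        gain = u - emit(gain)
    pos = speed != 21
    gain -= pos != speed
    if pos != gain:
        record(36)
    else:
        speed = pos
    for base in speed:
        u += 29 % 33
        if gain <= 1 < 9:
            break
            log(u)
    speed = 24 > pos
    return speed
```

Transformed code:
def op(speed, gain, pos, u):
    log(u)
    gain += u
    if gain != 22 >= speed:
        return speed
    pos = speed != 21
    gain -= pos != speed
    if pos != gain:
        record(36)
    else:
        speed = pos
    for base in speed:
        u += 29 % 33
        if gain <= 1 < 9:
            break
    speed = 24 > pos
    return speed

speed = pos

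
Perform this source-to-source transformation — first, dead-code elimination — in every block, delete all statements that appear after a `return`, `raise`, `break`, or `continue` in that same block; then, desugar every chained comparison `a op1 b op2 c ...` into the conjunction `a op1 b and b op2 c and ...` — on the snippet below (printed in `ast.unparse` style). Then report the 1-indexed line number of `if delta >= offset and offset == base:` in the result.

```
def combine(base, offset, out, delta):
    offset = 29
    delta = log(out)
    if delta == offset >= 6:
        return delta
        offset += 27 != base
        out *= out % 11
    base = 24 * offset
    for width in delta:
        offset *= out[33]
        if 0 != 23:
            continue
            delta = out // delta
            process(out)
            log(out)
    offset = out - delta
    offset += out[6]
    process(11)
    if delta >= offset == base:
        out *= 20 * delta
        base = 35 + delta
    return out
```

Transformed code:
def combine(base, offset, out, delta):
    offset = 29
    delta = log(out)
    if delta == offset and offset >= 6:
        return delta
    base = 24 * offset
    for width in delta:
        offset *= out[33]
        if 0 != 23:
            continue
    offset = out - delta
    offset += out[6]
    process(11)
    if delta >= offset and offset == base:
        out *= 20 * delta
        base = 35 + delta
    return out

14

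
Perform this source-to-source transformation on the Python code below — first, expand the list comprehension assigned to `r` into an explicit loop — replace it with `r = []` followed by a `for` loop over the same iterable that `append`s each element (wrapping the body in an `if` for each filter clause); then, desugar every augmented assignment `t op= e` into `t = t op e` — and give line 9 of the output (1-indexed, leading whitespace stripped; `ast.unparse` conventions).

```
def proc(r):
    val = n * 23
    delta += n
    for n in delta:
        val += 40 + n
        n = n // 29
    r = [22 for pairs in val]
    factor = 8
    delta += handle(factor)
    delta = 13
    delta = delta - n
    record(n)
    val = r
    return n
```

r.append(22)

Transformed code:
def proc(r):
    val = n * 23
    delta = delta + n
    for n in delta:
        val = val + (40 + n)
        n = n // 29
    r = []
    for pairs in val:
        r.append(22)
    factor = 8
    delta = delta + handle(factor)
    delta = 13
    delta = delta - n
    record(n)
    val = r
    return n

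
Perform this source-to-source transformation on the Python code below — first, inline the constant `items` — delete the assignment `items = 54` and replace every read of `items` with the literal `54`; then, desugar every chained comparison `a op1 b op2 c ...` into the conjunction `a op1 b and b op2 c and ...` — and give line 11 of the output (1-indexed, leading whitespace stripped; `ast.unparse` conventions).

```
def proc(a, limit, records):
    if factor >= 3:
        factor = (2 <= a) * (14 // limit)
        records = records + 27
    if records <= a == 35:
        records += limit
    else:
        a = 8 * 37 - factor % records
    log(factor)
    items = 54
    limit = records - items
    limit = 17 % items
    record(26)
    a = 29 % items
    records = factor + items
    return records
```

Transformed code:
def proc(a, limit, records):
    if factor >= 3:
        factor = (2 <= a) * (14 // limit)
        records = records + 27
    if records <= a and a == 35:
        records += limit
    else:
        a = 8 * 37 - factor % records
    log(factor)
    limit = records - 54
    limit = 17 % 54
    record(26)
    a = 29 % 54
    records = factor + 54
    return records

limit = 17 % 54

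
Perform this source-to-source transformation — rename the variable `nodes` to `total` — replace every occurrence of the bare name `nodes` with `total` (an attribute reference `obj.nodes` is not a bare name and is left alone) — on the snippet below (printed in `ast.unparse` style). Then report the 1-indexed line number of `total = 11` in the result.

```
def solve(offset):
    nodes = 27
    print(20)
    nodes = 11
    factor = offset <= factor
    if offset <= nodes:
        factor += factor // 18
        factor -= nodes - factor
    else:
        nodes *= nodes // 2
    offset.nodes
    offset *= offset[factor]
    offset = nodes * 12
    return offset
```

4

Transformed code:
def solve(offset):
    total = 27
    print(20)
    total = 11
    factor = offset <= factor
    if offset <= total:
        factor += factor // 18
        factor -= total - factor
    else:
        total *= total // 2
    offset.nodes
    offset *= offset[factor]
    offset = total * 12
    return offset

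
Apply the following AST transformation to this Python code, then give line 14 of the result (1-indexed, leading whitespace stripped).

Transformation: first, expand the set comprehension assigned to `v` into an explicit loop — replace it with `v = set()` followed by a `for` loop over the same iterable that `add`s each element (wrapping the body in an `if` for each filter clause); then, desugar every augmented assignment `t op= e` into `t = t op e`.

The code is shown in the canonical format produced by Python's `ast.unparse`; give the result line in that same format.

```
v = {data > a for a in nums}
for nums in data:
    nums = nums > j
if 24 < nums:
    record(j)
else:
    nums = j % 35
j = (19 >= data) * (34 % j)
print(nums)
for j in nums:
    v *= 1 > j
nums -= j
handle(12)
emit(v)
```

nums = nums - j

Transformed code:
v = set()
for a in nums:
    v.add(data > a)
for nums in data:
    nums = nums > j
if 24 < nums:
    record(j)
else:
    nums = j % 35
j = (19 >= data) * (34 % j)
print(nums)
for j in nums:
    v = v * (1 > j)
nums = nums - j
handle(12)
emit(v)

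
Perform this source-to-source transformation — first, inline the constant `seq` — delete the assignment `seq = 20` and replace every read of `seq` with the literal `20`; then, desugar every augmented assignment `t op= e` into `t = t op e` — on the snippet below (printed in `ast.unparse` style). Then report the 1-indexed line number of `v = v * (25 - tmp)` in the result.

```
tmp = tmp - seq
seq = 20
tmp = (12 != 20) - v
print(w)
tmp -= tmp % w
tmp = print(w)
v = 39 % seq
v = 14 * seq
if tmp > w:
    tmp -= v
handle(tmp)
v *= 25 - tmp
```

11

Transformed code:
tmp = tmp - 20
tmp = (12 != 20) - v
print(w)
tmp = tmp - tmp % w
tmp = print(w)
v = 39 % 20
v = 14 * 20
if tmp > w:
    tmp = tmp - v
handle(tmp)
v = v * (25 - tmp)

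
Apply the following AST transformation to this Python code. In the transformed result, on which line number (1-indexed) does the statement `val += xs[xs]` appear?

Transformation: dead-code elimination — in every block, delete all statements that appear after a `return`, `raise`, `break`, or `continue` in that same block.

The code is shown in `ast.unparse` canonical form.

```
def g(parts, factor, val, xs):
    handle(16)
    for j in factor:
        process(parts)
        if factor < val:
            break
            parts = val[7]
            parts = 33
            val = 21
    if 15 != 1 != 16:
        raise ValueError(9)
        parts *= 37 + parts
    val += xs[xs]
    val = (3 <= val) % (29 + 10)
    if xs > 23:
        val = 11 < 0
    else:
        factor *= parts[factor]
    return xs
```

9

Transformed code:
def g(parts, factor, val, xs):
    handle(16)
    for j in factor:
        process(parts)
        if factor < val:
            break
    if 15 != 1 != 16:
        raise ValueError(9)
    val += xs[xs]
    val = (3 <= val) % (29 + 10)
    if xs > 23:
        val = 11 < 0
    else:
        factor *= parts[factor]
    return xs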